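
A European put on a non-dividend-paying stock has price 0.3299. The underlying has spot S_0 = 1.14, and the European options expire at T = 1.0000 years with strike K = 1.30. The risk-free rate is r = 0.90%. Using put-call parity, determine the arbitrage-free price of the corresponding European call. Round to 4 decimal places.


Put-call parity: C - P = S_0 * exp(-qT) - K * exp(-rT).
S_0 * exp(-qT) = 1.1400 * 1.00000000 = 1.14000000
K * exp(-rT) = 1.3000 * 0.99104038 = 1.28835249
C = P + S*exp(-qT) - K*exp(-rT)
C = 0.3299 + 1.14000000 - 1.28835249 = 0.1815

Answer: Call price = 0.1815


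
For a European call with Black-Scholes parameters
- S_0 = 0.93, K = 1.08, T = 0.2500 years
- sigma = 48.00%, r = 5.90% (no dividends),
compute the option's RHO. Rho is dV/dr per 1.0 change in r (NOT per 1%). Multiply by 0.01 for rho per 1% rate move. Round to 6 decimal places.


Answer: Rho = 0.065913

Derivation:
d1 = -0.4415905582; d2 = -0.6815905582
phi(d1) = 0.3618810748; exp(-qT) = 1.0000000000; exp(-rT) = 0.9853582484
N(d2) = 0.2477489434
Rho = K*T*exp(-rT)*N(d2) = 1.0800 * 0.2500 * 0.9853582484 * 0.2477489434 = 0.065913


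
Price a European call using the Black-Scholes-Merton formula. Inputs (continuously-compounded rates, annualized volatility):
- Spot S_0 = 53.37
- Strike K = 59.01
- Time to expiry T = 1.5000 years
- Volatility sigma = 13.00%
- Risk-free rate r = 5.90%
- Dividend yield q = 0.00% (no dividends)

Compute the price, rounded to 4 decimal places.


d1 = (ln(S/K) + (r - q + 0.5*sigma^2) * T) / (sigma * sqrt(T)) = 0.00450247
d2 = d1 - sigma * sqrt(T) = -0.15471436
exp(-rT) = 0.91530311; exp(-qT) = 1.00000000
C = S_0 * exp(-qT) * N(d1) - K * exp(-rT) * N(d2)
N(d1) = 0.50179622; N(d2) = 0.43852325
C = 53.3700 * 1.00000000 * 0.50179622 - 59.0100 * 0.91530311 * 0.43852325 = 3.0953

Answer: Price = 3.0953


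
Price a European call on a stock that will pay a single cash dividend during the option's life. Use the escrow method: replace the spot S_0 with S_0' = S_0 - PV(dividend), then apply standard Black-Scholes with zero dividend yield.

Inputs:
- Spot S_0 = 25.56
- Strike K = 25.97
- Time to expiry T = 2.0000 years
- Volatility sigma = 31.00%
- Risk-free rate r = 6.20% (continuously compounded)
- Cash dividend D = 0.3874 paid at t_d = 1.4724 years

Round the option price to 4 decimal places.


PV(D) = D * exp(-r * t_d) = 0.3874 * 0.91275407 = 0.35360093
S_0' = S_0 - PV(D) = 25.5600 - 0.35360093 = 25.20639907
d1 = (ln(S_0'/K) + (r + sigma^2/2)*T) / (sigma*sqrt(T)) = 0.43397166
d2 = d1 - sigma*sqrt(T) = -0.00443454
exp(-rT) = 0.88337984
N(d1) = 0.66784549; N(d2) = 0.49823088
C = S_0' * N(d1) - K * exp(-rT) * N(d2) = 25.20639907 * 0.66784549 - 25.9700 * 0.88337984 * 0.49823088 = 5.4039

Answer: Price = 5.4039


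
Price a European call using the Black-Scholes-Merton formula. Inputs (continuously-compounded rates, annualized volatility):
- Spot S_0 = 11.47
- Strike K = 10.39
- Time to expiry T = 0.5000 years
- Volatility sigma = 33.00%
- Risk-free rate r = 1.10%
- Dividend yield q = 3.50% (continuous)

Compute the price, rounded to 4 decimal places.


Answer: Price = 1.5407

Derivation:
d1 = (ln(S/K) + (r - q + 0.5*sigma^2) * T) / (sigma * sqrt(T)) = 0.48904416
d2 = d1 - sigma * sqrt(T) = 0.25569892
exp(-rT) = 0.99451510; exp(-qT) = 0.98265224
C = S_0 * exp(-qT) * N(d1) - K * exp(-rT) * N(d2)
N(d1) = 0.68759478; N(d2) = 0.60090834
C = 11.4700 * 0.98265224 * 0.68759478 - 10.3900 * 0.99451510 * 0.60090834 = 1.5407


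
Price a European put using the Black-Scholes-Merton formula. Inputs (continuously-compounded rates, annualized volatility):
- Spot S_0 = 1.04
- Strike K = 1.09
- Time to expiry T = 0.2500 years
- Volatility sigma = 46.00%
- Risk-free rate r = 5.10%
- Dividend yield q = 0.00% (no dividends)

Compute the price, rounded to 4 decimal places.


d1 = (ln(S/K) + (r - q + 0.5*sigma^2) * T) / (sigma * sqrt(T)) = -0.03372601
d2 = d1 - sigma * sqrt(T) = -0.26372601
exp(-rT) = 0.98733094; exp(-qT) = 1.00000000
P = K * exp(-rT) * N(-d2) - S_0 * exp(-qT) * N(-d1)
N(-d1) = 0.51345218; N(-d2) = 0.60400448
P = 1.0900 * 0.98733094 * 0.60400448 - 1.0400 * 1.00000000 * 0.51345218 = 0.1160

Answer: Price = 0.1160


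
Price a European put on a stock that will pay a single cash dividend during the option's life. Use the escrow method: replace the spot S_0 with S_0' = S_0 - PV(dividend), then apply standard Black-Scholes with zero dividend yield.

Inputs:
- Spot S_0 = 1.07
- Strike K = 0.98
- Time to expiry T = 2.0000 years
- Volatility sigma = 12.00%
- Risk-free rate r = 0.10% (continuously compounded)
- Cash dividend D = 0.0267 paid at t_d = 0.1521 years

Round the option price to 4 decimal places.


Answer: Price = 0.0406

Derivation:
PV(D) = D * exp(-r * t_d) = 0.0267 * 0.99984791 = 0.02669594
S_0' = S_0 - PV(D) = 1.0700 - 0.02669594 = 1.04330406
d1 = (ln(S_0'/K) + (r + sigma^2/2)*T) / (sigma*sqrt(T)) = 0.46548466
d2 = d1 - sigma*sqrt(T) = 0.29577903
exp(-rT) = 0.99800200
N(-d1) = 0.32079221; N(-d2) = 0.38369942
P = K * exp(-rT) * N(-d2) - S_0' * N(-d1) = 0.9800 * 0.99800200 * 0.38369942 - 1.04330406 * 0.32079221 = 0.0406


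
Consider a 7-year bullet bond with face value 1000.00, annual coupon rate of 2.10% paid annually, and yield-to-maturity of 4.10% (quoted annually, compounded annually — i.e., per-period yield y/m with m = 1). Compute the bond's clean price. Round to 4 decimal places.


Answer: Price = 880.4013

Derivation:
Coupon per period c = face * coupon_rate / m = 21.000000
Periods per year m = 1; per-period yield y/m = 0.041000
Number of cashflows N = 7
Cashflows (t years, CF_t, discount factor 1/(1+y/m)^(m*t), PV):
  t = 1.0000: CF_t = 21.000000, DF = 0.960615, PV = 20.172911
  t = 2.0000: CF_t = 21.000000, DF = 0.922781, PV = 19.378396
  t = 3.0000: CF_t = 21.000000, DF = 0.886437, PV = 18.615174
  t = 4.0000: CF_t = 21.000000, DF = 0.851524, PV = 17.882012
  t = 5.0000: CF_t = 21.000000, DF = 0.817987, PV = 17.177725
  t = 6.0000: CF_t = 21.000000, DF = 0.785770, PV = 16.501177
  t = 7.0000: CF_t = 1021.000000, DF = 0.754823, PV = 770.673872
Price P = sum_t PV_t = 880.401267


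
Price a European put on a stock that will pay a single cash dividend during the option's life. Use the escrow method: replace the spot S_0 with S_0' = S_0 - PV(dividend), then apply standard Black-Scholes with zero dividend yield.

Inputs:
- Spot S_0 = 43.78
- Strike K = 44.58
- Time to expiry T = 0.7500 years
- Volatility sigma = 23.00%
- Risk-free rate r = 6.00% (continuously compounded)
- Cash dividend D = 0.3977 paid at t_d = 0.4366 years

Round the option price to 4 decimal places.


PV(D) = D * exp(-r * t_d) = 0.3977 * 0.97414414 = 0.38741712
S_0' = S_0 - PV(D) = 43.7800 - 0.38741712 = 43.39258288
d1 = (ln(S_0'/K) + (r + sigma^2/2)*T) / (sigma*sqrt(T)) = 0.18997684
d2 = d1 - sigma*sqrt(T) = -0.00920900
exp(-rT) = 0.95599748
N(-d1) = 0.42466364; N(-d2) = 0.50367381
P = K * exp(-rT) * N(-d2) - S_0' * N(-d1) = 44.5800 * 0.95599748 * 0.50367381 - 43.39258288 * 0.42466364 = 3.0385

Answer: Price = 3.0385


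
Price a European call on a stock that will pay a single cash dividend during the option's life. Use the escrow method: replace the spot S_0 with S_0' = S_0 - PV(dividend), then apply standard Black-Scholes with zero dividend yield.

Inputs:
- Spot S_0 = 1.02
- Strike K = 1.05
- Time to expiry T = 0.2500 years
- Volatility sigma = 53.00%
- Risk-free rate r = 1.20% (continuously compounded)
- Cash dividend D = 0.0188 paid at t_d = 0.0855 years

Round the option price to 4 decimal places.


PV(D) = D * exp(-r * t_d) = 0.0188 * 0.99897453 = 0.01878072
S_0' = S_0 - PV(D) = 1.0200 - 0.01878072 = 1.00121928
d1 = (ln(S_0'/K) + (r + sigma^2/2)*T) / (sigma*sqrt(T)) = -0.03569482
d2 = d1 - sigma*sqrt(T) = -0.30069482
exp(-rT) = 0.99700450
N(d1) = 0.48576285; N(d2) = 0.38182361
C = S_0' * N(d1) - K * exp(-rT) * N(d2) = 1.00121928 * 0.48576285 - 1.0500 * 0.99700450 * 0.38182361 = 0.0866

Answer: Price = 0.0866


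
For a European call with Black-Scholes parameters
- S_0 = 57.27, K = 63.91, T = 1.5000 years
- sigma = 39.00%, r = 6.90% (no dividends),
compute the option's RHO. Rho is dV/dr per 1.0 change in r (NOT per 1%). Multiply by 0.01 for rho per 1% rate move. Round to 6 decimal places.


d1 = 0.2258473147; d2 = -0.2518031852
phi(d1) = 0.3888964999; exp(-qT) = 1.0000000000; exp(-rT) = 0.9016760227
N(d2) = 0.4005965976
Rho = K*T*exp(-rT)*N(d2) = 63.9100 * 1.5000 * 0.9016760227 * 0.4005965976 = 34.627238

Answer: Rho = 34.627238


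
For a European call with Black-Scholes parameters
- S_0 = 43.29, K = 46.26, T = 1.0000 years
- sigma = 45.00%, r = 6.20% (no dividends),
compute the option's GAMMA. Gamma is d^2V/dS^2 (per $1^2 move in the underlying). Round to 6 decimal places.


Answer: Gamma = 0.020010

Derivation:
d1 = 0.2153200103; d2 = -0.2346799897
phi(d1) = 0.3898006257; exp(-qT) = 1.0000000000; exp(-rT) = 0.9398828868
Gamma = exp(-qT) * phi(d1) / (S * sigma * sqrt(T)) = 1.0000000000 * 0.3898006257 / (43.2900 * 0.4500 * 1.0000000000) = 0.020010


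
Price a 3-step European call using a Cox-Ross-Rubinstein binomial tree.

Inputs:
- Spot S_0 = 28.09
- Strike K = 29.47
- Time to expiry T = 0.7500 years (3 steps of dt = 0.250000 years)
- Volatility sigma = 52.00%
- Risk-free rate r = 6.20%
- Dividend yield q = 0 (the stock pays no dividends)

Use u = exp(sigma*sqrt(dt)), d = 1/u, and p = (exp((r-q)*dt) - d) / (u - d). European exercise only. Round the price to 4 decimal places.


dt = T/N = 0.250000
u = exp(sigma*sqrt(dt)) = 1.296930; d = 1/u = 0.771052
p = (exp((r-q)*dt) - d) / (u - d) = 0.465068
Discount per step: exp(-r*dt) = 0.984620
Stock lattice S(k, i) with i counting down-moves:
  k=0: S(0,0) = 28.0900
  k=1: S(1,0) = 36.4308; S(1,1) = 21.6588
  k=2: S(2,0) = 47.2482; S(2,1) = 28.0900; S(2,2) = 16.7001
  k=3: S(3,0) = 61.2776; S(3,1) = 36.4308; S(3,2) = 21.6588; S(3,3) = 12.8766
Terminal payoffs V(N, i) = max(S_T - K, 0):
  V(3,0) = 31.807556; V(3,1) = 6.960766; V(3,2) = 0.000000; V(3,3) = 0.000000
Backward induction: V(k, i) = exp(-r*dt) * [p * V(k+1, i) + (1-p) * V(k+1, i+1)].
  V(2,0) = exp(-r*dt) * [p*31.807556 + (1-p)*6.960766] = 18.231420
  V(2,1) = exp(-r*dt) * [p*6.960766 + (1-p)*0.000000] = 3.187438
  V(2,2) = exp(-r*dt) * [p*0.000000 + (1-p)*0.000000] = 0.000000
  V(1,0) = exp(-r*dt) * [p*18.231420 + (1-p)*3.187438] = 10.027276
  V(1,1) = exp(-r*dt) * [p*3.187438 + (1-p)*0.000000] = 1.459575
  V(0,0) = exp(-r*dt) * [p*10.027276 + (1-p)*1.459575] = 5.360404

Answer: Price = V(0,0) = 5.3604


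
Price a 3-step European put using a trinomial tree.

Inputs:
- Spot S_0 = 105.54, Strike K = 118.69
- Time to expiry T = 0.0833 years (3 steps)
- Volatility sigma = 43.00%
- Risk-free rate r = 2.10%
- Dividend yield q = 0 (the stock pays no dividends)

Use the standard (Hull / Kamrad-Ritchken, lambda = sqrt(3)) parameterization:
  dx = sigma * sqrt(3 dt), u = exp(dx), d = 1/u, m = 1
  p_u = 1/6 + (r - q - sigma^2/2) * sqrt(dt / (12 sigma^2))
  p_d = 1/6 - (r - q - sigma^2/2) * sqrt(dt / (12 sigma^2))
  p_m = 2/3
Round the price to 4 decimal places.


Answer: Price = V(0,0) = 14.0927

Derivation:
dt = T/N = 0.027767; dx = sigma*sqrt(3*dt) = 0.124105
u = exp(dx) = 1.132135; d = 1/u = 0.883287
p_u = 0.158674, p_m = 0.666667, p_d = 0.174660
Discount per step: exp(-r*dt) = 0.999417
Stock lattice S(k, j) with j the centered position index:
  k=0: S(0,+0) = 105.5400
  k=1: S(1,-1) = 93.2221; S(1,+0) = 105.5400; S(1,+1) = 119.4856
  k=2: S(2,-2) = 82.3418; S(2,-1) = 93.2221; S(2,+0) = 105.5400; S(2,+1) = 119.4856; S(2,+2) = 135.2738
  k=3: S(3,-3) = 72.7314; S(3,-2) = 82.3418; S(3,-1) = 93.2221; S(3,+0) = 105.5400; S(3,+1) = 119.4856; S(3,+2) = 135.2738; S(3,+3) = 153.1483
Terminal payoffs V(N, j) = max(K - S_T, 0):
  V(3,-3) = 45.958572; V(3,-2) = 36.348184; V(3,-1) = 25.467925; V(3,+0) = 13.150000; V(3,+1) = 0.000000; V(3,+2) = 0.000000; V(3,+3) = 0.000000
Backward induction: V(k, j) = exp(-r*dt) * [p_u * V(k+1, j+1) + p_m * V(k+1, j) + p_d * V(k+1, j-1)]
  V(2,-2) = exp(-r*dt) * [p_u*25.467925 + p_m*36.348184 + p_d*45.958572] = 36.279158
  V(2,-1) = exp(-r*dt) * [p_u*13.150000 + p_m*25.467925 + p_d*36.348184] = 25.398921
  V(2,+0) = exp(-r*dt) * [p_u*0.000000 + p_m*13.150000 + p_d*25.467925] = 13.207180
  V(2,+1) = exp(-r*dt) * [p_u*0.000000 + p_m*0.000000 + p_d*13.150000] = 2.295435
  V(2,+2) = exp(-r*dt) * [p_u*0.000000 + p_m*0.000000 + p_d*0.000000] = 0.000000
  V(1,-1) = exp(-r*dt) * [p_u*13.207180 + p_m*25.398921 + p_d*36.279158] = 25.349963
  V(1,+0) = exp(-r*dt) * [p_u*2.295435 + p_m*13.207180 + p_d*25.398921] = 13.597246
  V(1,+1) = exp(-r*dt) * [p_u*0.000000 + p_m*2.295435 + p_d*13.207180] = 3.834814
  V(0,+0) = exp(-r*dt) * [p_u*3.834814 + p_m*13.597246 + p_d*25.349963] = 14.092709


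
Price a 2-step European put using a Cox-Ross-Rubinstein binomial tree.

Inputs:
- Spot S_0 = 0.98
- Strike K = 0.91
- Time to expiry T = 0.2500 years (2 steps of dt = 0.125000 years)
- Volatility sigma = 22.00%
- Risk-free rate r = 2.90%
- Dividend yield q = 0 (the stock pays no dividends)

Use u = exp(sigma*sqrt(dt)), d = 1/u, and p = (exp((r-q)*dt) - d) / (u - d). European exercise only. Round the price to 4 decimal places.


dt = T/N = 0.125000
u = exp(sigma*sqrt(dt)) = 1.080887; d = 1/u = 0.925166
p = (exp((r-q)*dt) - d) / (u - d) = 0.503886
Discount per step: exp(-r*dt) = 0.996382
Stock lattice S(k, i) with i counting down-moves:
  k=0: S(0,0) = 0.9800
  k=1: S(1,0) = 1.0593; S(1,1) = 0.9067
  k=2: S(2,0) = 1.1449; S(2,1) = 0.9800; S(2,2) = 0.8388
Terminal payoffs V(N, i) = max(K - S_T, 0):
  V(2,0) = 0.000000; V(2,1) = 0.000000; V(2,2) = 0.071186
Backward induction: V(k, i) = exp(-r*dt) * [p * V(k+1, i) + (1-p) * V(k+1, i+1)].
  V(1,0) = exp(-r*dt) * [p*0.000000 + (1-p)*0.000000] = 0.000000
  V(1,1) = exp(-r*dt) * [p*0.000000 + (1-p)*0.071186] = 0.035189
  V(0,0) = exp(-r*dt) * [p*0.000000 + (1-p)*0.035189] = 0.017394

Answer: Price = V(0,0) = 0.0174


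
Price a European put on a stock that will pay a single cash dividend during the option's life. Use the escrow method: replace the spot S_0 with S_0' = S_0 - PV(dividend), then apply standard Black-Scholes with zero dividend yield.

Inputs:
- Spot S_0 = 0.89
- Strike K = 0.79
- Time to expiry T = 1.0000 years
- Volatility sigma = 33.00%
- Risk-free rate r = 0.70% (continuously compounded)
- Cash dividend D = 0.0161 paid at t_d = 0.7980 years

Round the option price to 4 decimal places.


PV(D) = D * exp(-r * t_d) = 0.0161 * 0.99442957 = 0.01601032
S_0' = S_0 - PV(D) = 0.8900 - 0.01601032 = 0.87398968
d1 = (ln(S_0'/K) + (r + sigma^2/2)*T) / (sigma*sqrt(T)) = 0.49238069
d2 = d1 - sigma*sqrt(T) = 0.16238069
exp(-rT) = 0.99302444
N(-d1) = 0.31122512; N(-d2) = 0.43550304
P = K * exp(-rT) * N(-d2) - S_0' * N(-d1) = 0.7900 * 0.99302444 * 0.43550304 - 0.87398968 * 0.31122512 = 0.0696

Answer: Price = 0.0696


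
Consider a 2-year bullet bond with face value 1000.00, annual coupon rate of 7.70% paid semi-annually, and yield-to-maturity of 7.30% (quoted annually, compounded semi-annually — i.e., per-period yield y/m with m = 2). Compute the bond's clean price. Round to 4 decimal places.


Answer: Price = 1007.3201

Derivation:
Coupon per period c = face * coupon_rate / m = 38.500000
Periods per year m = 2; per-period yield y/m = 0.036500
Number of cashflows N = 4
Cashflows (t years, CF_t, discount factor 1/(1+y/m)^(m*t), PV):
  t = 0.5000: CF_t = 38.500000, DF = 0.964785, PV = 37.144235
  t = 1.0000: CF_t = 38.500000, DF = 0.930811, PV = 35.836214
  t = 1.5000: CF_t = 38.500000, DF = 0.898033, PV = 34.574253
  t = 2.0000: CF_t = 1038.500000, DF = 0.866409, PV = 899.765372
Price P = sum_t PV_t = 1007.320075


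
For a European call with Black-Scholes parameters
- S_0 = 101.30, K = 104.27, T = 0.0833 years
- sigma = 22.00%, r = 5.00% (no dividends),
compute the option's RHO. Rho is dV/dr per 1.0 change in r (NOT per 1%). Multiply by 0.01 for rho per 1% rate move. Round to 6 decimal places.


Answer: Rho = 2.913037

Derivation:
d1 = -0.3577623720; d2 = -0.4212581986
phi(d1) = 0.3742109921; exp(-qT) = 1.0000000000; exp(-rT) = 0.9958436616
N(d2) = 0.3367832754
Rho = K*T*exp(-rT)*N(d2) = 104.2700 * 0.0833 * 0.9958436616 * 0.3367832754 = 2.913037


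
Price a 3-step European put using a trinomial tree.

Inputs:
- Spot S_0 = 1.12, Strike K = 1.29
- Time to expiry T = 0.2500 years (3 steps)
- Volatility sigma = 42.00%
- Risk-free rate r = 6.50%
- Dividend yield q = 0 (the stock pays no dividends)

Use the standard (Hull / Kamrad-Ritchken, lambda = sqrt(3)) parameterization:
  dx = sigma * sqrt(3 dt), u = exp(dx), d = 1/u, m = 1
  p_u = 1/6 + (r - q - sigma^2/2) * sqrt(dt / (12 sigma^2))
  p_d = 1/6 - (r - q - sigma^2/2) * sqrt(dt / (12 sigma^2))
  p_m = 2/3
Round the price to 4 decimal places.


dt = T/N = 0.083333; dx = sigma*sqrt(3*dt) = 0.210000
u = exp(dx) = 1.233678; d = 1/u = 0.810584
p_u = 0.162063, p_m = 0.666667, p_d = 0.171270
Discount per step: exp(-r*dt) = 0.994598
Stock lattice S(k, j) with j the centered position index:
  k=0: S(0,+0) = 1.1200
  k=1: S(1,-1) = 0.9079; S(1,+0) = 1.1200; S(1,+1) = 1.3817
  k=2: S(2,-2) = 0.7359; S(2,-1) = 0.9079; S(2,+0) = 1.1200; S(2,+1) = 1.3817; S(2,+2) = 1.7046
  k=3: S(3,-3) = 0.5965; S(3,-2) = 0.7359; S(3,-1) = 0.9079; S(3,+0) = 1.1200; S(3,+1) = 1.3817; S(3,+2) = 1.7046; S(3,+3) = 2.1029
Terminal payoffs V(N, j) = max(K - S_T, 0):
  V(3,-3) = 0.693497; V(3,-2) = 0.554108; V(3,-1) = 0.382146; V(3,+0) = 0.170000; V(3,+1) = 0.000000; V(3,+2) = 0.000000; V(3,+3) = 0.000000
Backward induction: V(k, j) = exp(-r*dt) * [p_u * V(k+1, j+1) + p_m * V(k+1, j) + p_d * V(k+1, j-1)]
  V(2,-2) = exp(-r*dt) * [p_u*0.382146 + p_m*0.554108 + p_d*0.693497] = 0.547140
  V(2,-1) = exp(-r*dt) * [p_u*0.170000 + p_m*0.382146 + p_d*0.554108] = 0.375179
  V(2,+0) = exp(-r*dt) * [p_u*0.000000 + p_m*0.170000 + p_d*0.382146] = 0.177818
  V(2,+1) = exp(-r*dt) * [p_u*0.000000 + p_m*0.000000 + p_d*0.170000] = 0.028959
  V(2,+2) = exp(-r*dt) * [p_u*0.000000 + p_m*0.000000 + p_d*0.000000] = 0.000000
  V(1,-1) = exp(-r*dt) * [p_u*0.177818 + p_m*0.375179 + p_d*0.547140] = 0.370632
  V(1,+0) = exp(-r*dt) * [p_u*0.028959 + p_m*0.177818 + p_d*0.375179] = 0.186482
  V(1,+1) = exp(-r*dt) * [p_u*0.000000 + p_m*0.028959 + p_d*0.177818] = 0.049492
  V(0,+0) = exp(-r*dt) * [p_u*0.049492 + p_m*0.186482 + p_d*0.370632] = 0.194763

Answer: Price = V(0,0) = 0.1948


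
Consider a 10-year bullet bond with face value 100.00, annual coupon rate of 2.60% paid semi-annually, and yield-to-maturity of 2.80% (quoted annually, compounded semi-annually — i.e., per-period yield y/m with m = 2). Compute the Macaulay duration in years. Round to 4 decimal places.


Answer: Macaulay duration = 8.8575 years

Derivation:
Coupon per period c = face * coupon_rate / m = 1.300000
Periods per year m = 2; per-period yield y/m = 0.014000
Number of cashflows N = 20
Cashflows (t years, CF_t, discount factor 1/(1+y/m)^(m*t), PV):
  t = 0.5000: CF_t = 1.300000, DF = 0.986193, PV = 1.282051
  t = 1.0000: CF_t = 1.300000, DF = 0.972577, PV = 1.264350
  t = 1.5000: CF_t = 1.300000, DF = 0.959149, PV = 1.246894
  t = 2.0000: CF_t = 1.300000, DF = 0.945906, PV = 1.229678
  t = 2.5000: CF_t = 1.300000, DF = 0.932847, PV = 1.212701
  t = 3.0000: CF_t = 1.300000, DF = 0.919967, PV = 1.195957
  t = 3.5000: CF_t = 1.300000, DF = 0.907265, PV = 1.179445
  t = 4.0000: CF_t = 1.300000, DF = 0.894739, PV = 1.163161
  t = 4.5000: CF_t = 1.300000, DF = 0.882386, PV = 1.147101
  t = 5.0000: CF_t = 1.300000, DF = 0.870203, PV = 1.131264
  t = 5.5000: CF_t = 1.300000, DF = 0.858188, PV = 1.115645
  t = 6.0000: CF_t = 1.300000, DF = 0.846339, PV = 1.100241
  t = 6.5000: CF_t = 1.300000, DF = 0.834654, PV = 1.085050
  t = 7.0000: CF_t = 1.300000, DF = 0.823130, PV = 1.070069
  t = 7.5000: CF_t = 1.300000, DF = 0.811766, PV = 1.055295
  t = 8.0000: CF_t = 1.300000, DF = 0.800558, PV = 1.040725
  t = 8.5000: CF_t = 1.300000, DF = 0.789505, PV = 1.026356
  t = 9.0000: CF_t = 1.300000, DF = 0.778604, PV = 1.012186
  t = 9.5000: CF_t = 1.300000, DF = 0.767854, PV = 0.998211
  t = 10.0000: CF_t = 101.300000, DF = 0.757253, PV = 76.709711
Price P = sum_t PV_t = 98.266092
Macaulay numerator sum_t t * PV_t:
  t * PV_t at t = 0.5000: 0.641026
  t * PV_t at t = 1.0000: 1.264350
  t * PV_t at t = 1.5000: 1.870341
  t * PV_t at t = 2.0000: 2.459357
  t * PV_t at t = 2.5000: 3.031751
  t * PV_t at t = 3.0000: 3.587871
  t * PV_t at t = 3.5000: 4.128057
  t * PV_t at t = 4.0000: 4.652643
  t * PV_t at t = 4.5000: 5.161956
  t * PV_t at t = 5.0000: 5.656318
  t * PV_t at t = 5.5000: 6.136045
  t * PV_t at t = 6.0000: 6.601447
  t * PV_t at t = 6.5000: 7.052828
  t * PV_t at t = 7.0000: 7.490486
  t * PV_t at t = 7.5000: 7.914715
  t * PV_t at t = 8.0000: 8.325802
  t * PV_t at t = 8.5000: 8.724028
  t * PV_t at t = 9.0000: 9.109671
  t * PV_t at t = 9.5000: 9.483001
  t * PV_t at t = 10.0000: 767.097108
Macaulay duration D = (sum_t t * PV_t) / P = 870.388801 / 98.266092 = 8.857468


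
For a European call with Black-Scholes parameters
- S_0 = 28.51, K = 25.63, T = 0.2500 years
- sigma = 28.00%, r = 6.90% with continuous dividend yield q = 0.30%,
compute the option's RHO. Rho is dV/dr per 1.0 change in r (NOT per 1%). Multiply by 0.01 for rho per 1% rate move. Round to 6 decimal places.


Answer: Rho = 4.979143

Derivation:
d1 = 0.9485097325; d2 = 0.8085097325
phi(d1) = 0.2544187138; exp(-qT) = 0.9992502812; exp(-rT) = 0.9828979294
N(d2) = 0.7906013972
Rho = K*T*exp(-rT)*N(d2) = 25.6300 * 0.2500 * 0.9828979294 * 0.7906013972 = 4.979143


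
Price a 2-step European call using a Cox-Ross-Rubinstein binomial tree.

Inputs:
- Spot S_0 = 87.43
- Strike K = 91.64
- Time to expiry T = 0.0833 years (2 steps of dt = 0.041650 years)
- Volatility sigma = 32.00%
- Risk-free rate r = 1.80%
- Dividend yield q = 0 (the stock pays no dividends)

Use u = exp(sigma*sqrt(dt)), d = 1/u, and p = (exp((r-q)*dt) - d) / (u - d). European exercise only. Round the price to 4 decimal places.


Answer: Price = V(0,0) = 1.9107

Derivation:
dt = T/N = 0.041650
u = exp(sigma*sqrt(dt)) = 1.067486; d = 1/u = 0.936780
p = (exp((r-q)*dt) - d) / (u - d) = 0.489417
Discount per step: exp(-r*dt) = 0.999251
Stock lattice S(k, i) with i counting down-moves:
  k=0: S(0,0) = 87.4300
  k=1: S(1,0) = 93.3303; S(1,1) = 81.9027
  k=2: S(2,0) = 99.6289; S(2,1) = 87.4300; S(2,2) = 76.7248
Terminal payoffs V(N, i) = max(S_T - K, 0):
  V(2,0) = 7.988851; V(2,1) = 0.000000; V(2,2) = 0.000000
Backward induction: V(k, i) = exp(-r*dt) * [p * V(k+1, i) + (1-p) * V(k+1, i+1)].
  V(1,0) = exp(-r*dt) * [p*7.988851 + (1-p)*0.000000] = 3.906950
  V(1,1) = exp(-r*dt) * [p*0.000000 + (1-p)*0.000000] = 0.000000
  V(0,0) = exp(-r*dt) * [p*3.906950 + (1-p)*0.000000] = 1.910695


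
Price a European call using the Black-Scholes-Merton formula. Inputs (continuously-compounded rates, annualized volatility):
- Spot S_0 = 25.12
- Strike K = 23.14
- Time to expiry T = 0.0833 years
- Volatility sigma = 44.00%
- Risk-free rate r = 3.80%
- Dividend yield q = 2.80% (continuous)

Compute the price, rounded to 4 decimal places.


Answer: Price = 2.4661

Derivation:
d1 = (ln(S/K) + (r - q + 0.5*sigma^2) * T) / (sigma * sqrt(T)) = 0.71656725
d2 = d1 - sigma * sqrt(T) = 0.58957560
exp(-rT) = 0.99683960; exp(-qT) = 0.99767032
C = S_0 * exp(-qT) * N(d1) - K * exp(-rT) * N(d2)
N(d1) = 0.76317942; N(d2) = 0.72226239
C = 25.1200 * 0.99767032 * 0.76317942 - 23.1400 * 0.99683960 * 0.72226239 = 2.4661


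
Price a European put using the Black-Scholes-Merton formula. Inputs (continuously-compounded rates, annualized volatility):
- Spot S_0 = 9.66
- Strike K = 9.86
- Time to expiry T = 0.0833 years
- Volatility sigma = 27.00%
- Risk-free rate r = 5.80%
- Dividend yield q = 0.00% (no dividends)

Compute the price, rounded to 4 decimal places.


d1 = (ln(S/K) + (r - q + 0.5*sigma^2) * T) / (sigma * sqrt(T)) = -0.16200912
d2 = d1 - sigma * sqrt(T) = -0.23993581
exp(-rT) = 0.99518025; exp(-qT) = 1.00000000
P = K * exp(-rT) * N(-d2) - S_0 * exp(-qT) * N(-d1)
N(-d1) = 0.56435066; N(-d2) = 0.59480999
P = 9.8600 * 0.99518025 * 0.59480999 - 9.6600 * 1.00000000 * 0.56435066 = 0.3849

Answer: Price = 0.3849


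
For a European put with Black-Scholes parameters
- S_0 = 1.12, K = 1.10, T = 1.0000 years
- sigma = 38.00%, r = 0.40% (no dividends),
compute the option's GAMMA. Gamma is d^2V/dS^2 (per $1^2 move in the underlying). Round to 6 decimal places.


d1 = 0.2479434355; d2 = -0.1320565645
phi(d1) = 0.3868661518; exp(-qT) = 1.0000000000; exp(-rT) = 0.9960079893
Gamma = exp(-qT) * phi(d1) / (S * sigma * sqrt(T)) = 1.0000000000 * 0.3868661518 / (1.1200 * 0.3800 * 1.0000000000) = 0.908990

Answer: Gamma = 0.908990


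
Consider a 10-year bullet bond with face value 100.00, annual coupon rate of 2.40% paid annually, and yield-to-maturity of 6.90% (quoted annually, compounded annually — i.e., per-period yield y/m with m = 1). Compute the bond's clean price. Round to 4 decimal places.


Answer: Price = 68.2473

Derivation:
Coupon per period c = face * coupon_rate / m = 2.400000
Periods per year m = 1; per-period yield y/m = 0.069000
Number of cashflows N = 10
Cashflows (t years, CF_t, discount factor 1/(1+y/m)^(m*t), PV):
  t = 1.0000: CF_t = 2.400000, DF = 0.935454, PV = 2.245089
  t = 2.0000: CF_t = 2.400000, DF = 0.875074, PV = 2.100177
  t = 3.0000: CF_t = 2.400000, DF = 0.818591, PV = 1.964618
  t = 4.0000: CF_t = 2.400000, DF = 0.765754, PV = 1.837809
  t = 5.0000: CF_t = 2.400000, DF = 0.716327, PV = 1.719185
  t = 6.0000: CF_t = 2.400000, DF = 0.670091, PV = 1.608218
  t = 7.0000: CF_t = 2.400000, DF = 0.626839, PV = 1.504414
  t = 8.0000: CF_t = 2.400000, DF = 0.586379, PV = 1.407309
  t = 9.0000: CF_t = 2.400000, DF = 0.548530, PV = 1.316473
  t = 10.0000: CF_t = 102.400000, DF = 0.513125, PV = 52.543973
Price P = sum_t PV_t = 68.247265


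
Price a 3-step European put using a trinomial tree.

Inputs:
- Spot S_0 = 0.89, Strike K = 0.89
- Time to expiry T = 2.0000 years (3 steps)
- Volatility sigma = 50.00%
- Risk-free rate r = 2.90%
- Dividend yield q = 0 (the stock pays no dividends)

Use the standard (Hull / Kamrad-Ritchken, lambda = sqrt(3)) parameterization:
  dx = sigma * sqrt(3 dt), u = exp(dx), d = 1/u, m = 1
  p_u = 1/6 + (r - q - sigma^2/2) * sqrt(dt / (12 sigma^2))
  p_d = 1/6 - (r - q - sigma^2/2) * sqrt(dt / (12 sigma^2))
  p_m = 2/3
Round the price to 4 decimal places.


dt = T/N = 0.666667; dx = sigma*sqrt(3*dt) = 0.707107
u = exp(dx) = 2.028115; d = 1/u = 0.493069
p_u = 0.121412, p_m = 0.666667, p_d = 0.211922
Discount per step: exp(-r*dt) = 0.980852
Stock lattice S(k, j) with j the centered position index:
  k=0: S(0,+0) = 0.8900
  k=1: S(1,-1) = 0.4388; S(1,+0) = 0.8900; S(1,+1) = 1.8050
  k=2: S(2,-2) = 0.2164; S(2,-1) = 0.4388; S(2,+0) = 0.8900; S(2,+1) = 1.8050; S(2,+2) = 3.6608
  k=3: S(3,-3) = 0.1067; S(3,-2) = 0.2164; S(3,-1) = 0.4388; S(3,+0) = 0.8900; S(3,+1) = 1.8050; S(3,+2) = 3.6608; S(3,+3) = 7.4245
Terminal payoffs V(N, j) = max(K - S_T, 0):
  V(3,-3) = 0.783313; V(3,-2) = 0.673626; V(3,-1) = 0.451169; V(3,+0) = 0.000000; V(3,+1) = 0.000000; V(3,+2) = 0.000000; V(3,+3) = 0.000000
Backward induction: V(k, j) = exp(-r*dt) * [p_u * V(k+1, j+1) + p_m * V(k+1, j) + p_d * V(k+1, j-1)]
  V(2,-2) = exp(-r*dt) * [p_u*0.451169 + p_m*0.673626 + p_d*0.783313] = 0.657036
  V(2,-1) = exp(-r*dt) * [p_u*0.000000 + p_m*0.451169 + p_d*0.673626] = 0.435042
  V(2,+0) = exp(-r*dt) * [p_u*0.000000 + p_m*0.000000 + p_d*0.451169] = 0.093782
  V(2,+1) = exp(-r*dt) * [p_u*0.000000 + p_m*0.000000 + p_d*0.000000] = 0.000000
  V(2,+2) = exp(-r*dt) * [p_u*0.000000 + p_m*0.000000 + p_d*0.000000] = 0.000000
  V(1,-1) = exp(-r*dt) * [p_u*0.093782 + p_m*0.435042 + p_d*0.657036] = 0.432217
  V(1,+0) = exp(-r*dt) * [p_u*0.000000 + p_m*0.093782 + p_d*0.435042] = 0.151753
  V(1,+1) = exp(-r*dt) * [p_u*0.000000 + p_m*0.000000 + p_d*0.093782] = 0.019494
  V(0,+0) = exp(-r*dt) * [p_u*0.019494 + p_m*0.151753 + p_d*0.432217] = 0.191396

Answer: Price = V(0,0) = 0.1914


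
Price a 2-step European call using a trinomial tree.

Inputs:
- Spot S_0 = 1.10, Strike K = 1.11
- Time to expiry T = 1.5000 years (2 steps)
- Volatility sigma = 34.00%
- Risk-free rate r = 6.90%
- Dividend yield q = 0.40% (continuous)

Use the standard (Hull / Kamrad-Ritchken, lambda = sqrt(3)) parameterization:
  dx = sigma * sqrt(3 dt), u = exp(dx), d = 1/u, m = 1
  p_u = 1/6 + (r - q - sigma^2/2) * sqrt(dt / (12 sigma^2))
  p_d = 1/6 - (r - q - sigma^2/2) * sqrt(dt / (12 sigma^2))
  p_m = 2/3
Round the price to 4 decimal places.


Answer: Price = V(0,0) = 0.2010

Derivation:
dt = T/N = 0.750000; dx = sigma*sqrt(3*dt) = 0.510000
u = exp(dx) = 1.665291; d = 1/u = 0.600496
p_u = 0.171961, p_m = 0.666667, p_d = 0.161373
Discount per step: exp(-r*dt) = 0.949566
Stock lattice S(k, j) with j the centered position index:
  k=0: S(0,+0) = 1.1000
  k=1: S(1,-1) = 0.6605; S(1,+0) = 1.1000; S(1,+1) = 1.8318
  k=2: S(2,-2) = 0.3967; S(2,-1) = 0.6605; S(2,+0) = 1.1000; S(2,+1) = 1.8318; S(2,+2) = 3.0505
Terminal payoffs V(N, j) = max(S_T - K, 0):
  V(2,-2) = 0.000000; V(2,-1) = 0.000000; V(2,+0) = 0.000000; V(2,+1) = 0.721820; V(2,+2) = 1.940514
Backward induction: V(k, j) = exp(-r*dt) * [p_u * V(k+1, j+1) + p_m * V(k+1, j) + p_d * V(k+1, j-1)]
  V(1,-1) = exp(-r*dt) * [p_u*0.000000 + p_m*0.000000 + p_d*0.000000] = 0.000000
  V(1,+0) = exp(-r*dt) * [p_u*0.721820 + p_m*0.000000 + p_d*0.000000] = 0.117865
  V(1,+1) = exp(-r*dt) * [p_u*1.940514 + p_m*0.721820 + p_d*0.000000] = 0.773807
  V(0,+0) = exp(-r*dt) * [p_u*0.773807 + p_m*0.117865 + p_d*0.000000] = 0.200967


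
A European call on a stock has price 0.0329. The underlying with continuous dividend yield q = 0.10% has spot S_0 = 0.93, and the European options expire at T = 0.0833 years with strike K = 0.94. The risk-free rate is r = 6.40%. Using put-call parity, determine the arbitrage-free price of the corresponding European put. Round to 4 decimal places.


Answer: Put price = 0.0380

Derivation:
Put-call parity: C - P = S_0 * exp(-qT) - K * exp(-rT).
S_0 * exp(-qT) = 0.9300 * 0.99991670 = 0.92992253
K * exp(-rT) = 0.9400 * 0.99468299 = 0.93500201
P = C - S*exp(-qT) + K*exp(-rT)
P = 0.0329 - 0.92992253 + 0.93500201 = 0.0380


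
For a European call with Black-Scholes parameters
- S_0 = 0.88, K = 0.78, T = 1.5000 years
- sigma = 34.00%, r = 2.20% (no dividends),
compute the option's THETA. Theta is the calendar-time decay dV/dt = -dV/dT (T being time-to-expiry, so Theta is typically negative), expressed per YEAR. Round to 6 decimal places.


Answer: Theta = -0.050616

Derivation:
d1 = 0.5771381774; d2 = 0.1607249212
phi(d1) = 0.3377386960; exp(-qT) = 1.0000000000; exp(-rT) = 0.9675385596
Theta = -S*exp(-qT)*phi(d1)*sigma/(2*sqrt(T)) - r*K*exp(-rT)*N(d2) + q*S*exp(-qT)*N(d1)
N(d1) = 0.7180769420; N(d2) = 0.5638449698; sqrt(T) = 1.2247448714
Term 1 = -0.8800 * 1.0000000000 * 0.3377386960 * 0.3400 / (2 * 1.2247448714) = -0.0412540686
Term 2 = -0.0220 * 0.7800 * 0.9675385596 * 0.5638449698 = -0.0093614964
Term 3 = 0 (no dividend yield, q = 0)
Theta = -0.0412540686 + (-0.0093614964) + (0.0000000000) = -0.050616


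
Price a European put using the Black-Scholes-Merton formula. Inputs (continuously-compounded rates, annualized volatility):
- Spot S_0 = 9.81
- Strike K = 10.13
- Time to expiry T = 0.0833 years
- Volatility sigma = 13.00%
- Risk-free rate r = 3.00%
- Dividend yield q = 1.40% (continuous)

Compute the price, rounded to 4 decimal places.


d1 = (ln(S/K) + (r - q + 0.5*sigma^2) * T) / (sigma * sqrt(T)) = -0.80123002
d2 = d1 - sigma * sqrt(T) = -0.83875028
exp(-rT) = 0.99750412; exp(-qT) = 0.99883448
P = K * exp(-rT) * N(-d2) - S_0 * exp(-qT) * N(-d1)
N(-d1) = 0.78850075; N(-d2) = 0.79919527
P = 10.1300 * 0.99750412 * 0.79919527 - 9.8100 * 0.99883448 * 0.78850075 = 0.3495

Answer: Price = 0.3495


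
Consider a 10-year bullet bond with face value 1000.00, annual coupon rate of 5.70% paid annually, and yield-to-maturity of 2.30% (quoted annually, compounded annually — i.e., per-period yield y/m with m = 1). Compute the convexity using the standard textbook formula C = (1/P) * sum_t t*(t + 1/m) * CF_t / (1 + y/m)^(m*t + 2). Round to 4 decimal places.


Answer: Convexity = 79.8410

Derivation:
Coupon per period c = face * coupon_rate / m = 57.000000
Periods per year m = 1; per-period yield y/m = 0.023000
Number of cashflows N = 10
Cashflows (t years, CF_t, discount factor 1/(1+y/m)^(m*t), PV):
  t = 1.0000: CF_t = 57.000000, DF = 0.977517, PV = 55.718475
  t = 2.0000: CF_t = 57.000000, DF = 0.955540, PV = 54.465763
  t = 3.0000: CF_t = 57.000000, DF = 0.934056, PV = 53.241215
  t = 4.0000: CF_t = 57.000000, DF = 0.913056, PV = 52.044198
  t = 5.0000: CF_t = 57.000000, DF = 0.892528, PV = 50.874094
  t = 6.0000: CF_t = 57.000000, DF = 0.872461, PV = 49.730297
  t = 7.0000: CF_t = 57.000000, DF = 0.852846, PV = 48.612216
  t = 8.0000: CF_t = 57.000000, DF = 0.833671, PV = 47.519273
  t = 9.0000: CF_t = 57.000000, DF = 0.814928, PV = 46.450902
  t = 10.0000: CF_t = 1057.000000, DF = 0.796606, PV = 842.012716
Price P = sum_t PV_t = 1300.669148
Convexity numerator sum_t t*(t + 1/m) * CF_t / (1+y/m)^(m*t + 2):
  t = 1.0000: term = 106.482429
  t = 2.0000: term = 312.265188
  t = 3.0000: term = 610.489127
  t = 4.0000: term = 994.605941
  t = 5.0000: term = 1458.366482
  t = 6.0000: term = 1995.809458
  t = 7.0000: term = 2601.250515
  t = 8.0000: term = 3269.271699
  t = 9.0000: term = 3994.711265
  t = 10.0000: term = 88503.422984
Convexity = (1/P) * sum = 103846.675089 / 1300.669148 = 79.840961


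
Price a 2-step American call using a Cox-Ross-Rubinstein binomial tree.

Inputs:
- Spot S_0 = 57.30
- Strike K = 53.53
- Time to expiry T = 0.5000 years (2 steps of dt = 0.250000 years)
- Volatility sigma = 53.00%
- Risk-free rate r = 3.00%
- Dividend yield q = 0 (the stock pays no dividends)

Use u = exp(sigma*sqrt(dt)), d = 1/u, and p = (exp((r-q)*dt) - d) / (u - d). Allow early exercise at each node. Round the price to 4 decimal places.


Answer: Price = V(0,0) = 10.5074

Derivation:
dt = T/N = 0.250000
u = exp(sigma*sqrt(dt)) = 1.303431; d = 1/u = 0.767206
p = (exp((r-q)*dt) - d) / (u - d) = 0.448174
Discount per step: exp(-r*dt) = 0.992528
Stock lattice S(k, i) with i counting down-moves:
  k=0: S(0,0) = 57.3000
  k=1: S(1,0) = 74.6866; S(1,1) = 43.9609
  k=2: S(2,0) = 97.3488; S(2,1) = 57.3000; S(2,2) = 33.7271
Terminal payoffs V(N, i) = max(S_T - K, 0):
  V(2,0) = 43.818821; V(2,1) = 3.770000; V(2,2) = 0.000000
Backward induction: V(k, i) = exp(-r*dt) * [p * V(k+1, i) + (1-p) * V(k+1, i+1)]; then take max(V_cont, immediate exercise) for American.
  V(1,0) = exp(-r*dt) * [p*43.818821 + (1-p)*3.770000] = 21.556568; exercise = 21.156595; V(1,0) = max -> 21.556568
  V(1,1) = exp(-r*dt) * [p*3.770000 + (1-p)*0.000000] = 1.676992; exercise = 0.000000; V(1,1) = max -> 1.676992
  V(0,0) = exp(-r*dt) * [p*21.556568 + (1-p)*1.676992] = 10.507404; exercise = 3.770000; V(0,0) = max -> 10.507404


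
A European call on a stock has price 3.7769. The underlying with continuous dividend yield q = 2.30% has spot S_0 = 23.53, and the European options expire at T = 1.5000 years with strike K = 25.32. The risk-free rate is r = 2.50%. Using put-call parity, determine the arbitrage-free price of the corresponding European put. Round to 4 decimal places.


Answer: Put price = 5.4329

Derivation:
Put-call parity: C - P = S_0 * exp(-qT) - K * exp(-rT).
S_0 * exp(-qT) = 23.5300 * 0.96608834 = 22.73205863
K * exp(-rT) = 25.3200 * 0.96319442 = 24.38808266
P = C - S*exp(-qT) + K*exp(-rT)
P = 3.7769 - 22.73205863 + 24.38808266 = 5.4329


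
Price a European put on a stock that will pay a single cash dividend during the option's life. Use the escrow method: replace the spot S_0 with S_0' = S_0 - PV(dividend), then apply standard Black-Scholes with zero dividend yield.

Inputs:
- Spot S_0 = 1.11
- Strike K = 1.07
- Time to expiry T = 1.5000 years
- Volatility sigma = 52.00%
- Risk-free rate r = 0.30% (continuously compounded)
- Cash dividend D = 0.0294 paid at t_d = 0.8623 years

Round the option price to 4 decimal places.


PV(D) = D * exp(-r * t_d) = 0.0294 * 0.99741644 = 0.02932404
S_0' = S_0 - PV(D) = 1.1100 - 0.02932404 = 1.08067596
d1 = (ln(S_0'/K) + (r + sigma^2/2)*T) / (sigma*sqrt(T)) = 0.34108844
d2 = d1 - sigma*sqrt(T) = -0.29577890
exp(-rT) = 0.99551011
N(-d1) = 0.36651850; N(-d2) = 0.61630053
P = K * exp(-rT) * N(-d2) - S_0' * N(-d1) = 1.0700 * 0.99551011 * 0.61630053 - 1.08067596 * 0.36651850 = 0.2604

Answer: Price = 0.2604


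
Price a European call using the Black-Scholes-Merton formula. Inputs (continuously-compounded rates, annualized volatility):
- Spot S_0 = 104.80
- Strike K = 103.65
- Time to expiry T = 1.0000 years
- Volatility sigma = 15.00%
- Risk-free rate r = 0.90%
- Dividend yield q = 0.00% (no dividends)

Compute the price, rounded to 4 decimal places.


d1 = (ln(S/K) + (r - q + 0.5*sigma^2) * T) / (sigma * sqrt(T)) = 0.20855955
d2 = d1 - sigma * sqrt(T) = 0.05855955
exp(-rT) = 0.99104038; exp(-qT) = 1.00000000
C = S_0 * exp(-qT) * N(d1) - K * exp(-rT) * N(d2)
N(d1) = 0.58260396; N(d2) = 0.52334854
C = 104.8000 * 1.00000000 * 0.58260396 - 103.6500 * 0.99104038 * 0.52334854 = 7.2978

Answer: Price = 7.2978


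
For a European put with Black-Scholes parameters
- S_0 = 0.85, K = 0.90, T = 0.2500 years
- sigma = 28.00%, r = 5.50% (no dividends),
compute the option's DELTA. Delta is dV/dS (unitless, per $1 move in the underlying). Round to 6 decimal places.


Answer: Delta = -0.594858

Derivation:
d1 = -0.2400600989; d2 = -0.3800600989
phi(d1) = 0.3876110236; exp(-qT) = 1.0000000000; exp(-rT) = 0.9863440995
N(-d1) = 0.5948581668
Delta = -exp(-qT) * N(-d1) = -1.0000000000 * 0.5948581668 = -0.594858


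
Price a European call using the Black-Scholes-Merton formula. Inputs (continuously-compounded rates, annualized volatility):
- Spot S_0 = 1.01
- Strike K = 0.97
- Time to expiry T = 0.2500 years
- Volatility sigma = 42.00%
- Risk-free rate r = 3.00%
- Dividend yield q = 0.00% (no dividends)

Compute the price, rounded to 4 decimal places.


d1 = (ln(S/K) + (r - q + 0.5*sigma^2) * T) / (sigma * sqrt(T)) = 0.33314066
d2 = d1 - sigma * sqrt(T) = 0.12314066
exp(-rT) = 0.99252805; exp(-qT) = 1.00000000
C = S_0 * exp(-qT) * N(d1) - K * exp(-rT) * N(d2)
N(d1) = 0.63048595; N(d2) = 0.54900214
C = 1.0100 * 1.00000000 * 0.63048595 - 0.9700 * 0.99252805 * 0.54900214 = 0.1082

Answer: Price = 0.1082


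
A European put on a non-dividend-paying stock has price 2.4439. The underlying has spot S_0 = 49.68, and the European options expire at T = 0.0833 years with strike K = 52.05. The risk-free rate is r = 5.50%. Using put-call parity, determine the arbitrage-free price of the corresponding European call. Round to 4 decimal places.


Put-call parity: C - P = S_0 * exp(-qT) - K * exp(-rT).
S_0 * exp(-qT) = 49.6800 * 1.00000000 = 49.68000000
K * exp(-rT) = 52.0500 * 0.99542898 = 51.81207836
C = P + S*exp(-qT) - K*exp(-rT)
C = 2.4439 + 49.68000000 - 51.81207836 = 0.3118

Answer: Call price = 0.3118


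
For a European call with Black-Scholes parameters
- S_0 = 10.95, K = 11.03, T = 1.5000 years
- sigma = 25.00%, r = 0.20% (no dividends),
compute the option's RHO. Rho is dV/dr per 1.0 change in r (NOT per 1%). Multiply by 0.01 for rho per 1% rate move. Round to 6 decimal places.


Answer: Rho = 7.153374

Derivation:
d1 = 0.1391167222; d2 = -0.1670694957
phi(d1) = 0.3951004414; exp(-qT) = 1.0000000000; exp(-rT) = 0.9970044955
N(d2) = 0.4336576838
Rho = K*T*exp(-rT)*N(d2) = 11.0300 * 1.5000 * 0.9970044955 * 0.4336576838 = 7.153374


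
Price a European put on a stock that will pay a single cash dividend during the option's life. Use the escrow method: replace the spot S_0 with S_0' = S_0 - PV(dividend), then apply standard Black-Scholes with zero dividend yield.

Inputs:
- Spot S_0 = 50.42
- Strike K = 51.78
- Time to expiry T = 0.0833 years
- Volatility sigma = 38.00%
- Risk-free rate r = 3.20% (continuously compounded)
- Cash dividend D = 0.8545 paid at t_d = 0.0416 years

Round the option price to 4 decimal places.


Answer: Price = 3.4036

Derivation:
PV(D) = D * exp(-r * t_d) = 0.8545 * 0.99866969 = 0.85336325
S_0' = S_0 - PV(D) = 50.4200 - 0.85336325 = 49.56663675
d1 = (ln(S_0'/K) + (r + sigma^2/2)*T) / (sigma*sqrt(T)) = -0.31918192
d2 = d1 - sigma*sqrt(T) = -0.42885653
exp(-rT) = 0.99733795
N(-d1) = 0.62520572; N(-d2) = 0.66598618
P = K * exp(-rT) * N(-d2) - S_0' * N(-d1) = 51.7800 * 0.99733795 * 0.66598618 - 49.56663675 * 0.62520572 = 3.4036
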